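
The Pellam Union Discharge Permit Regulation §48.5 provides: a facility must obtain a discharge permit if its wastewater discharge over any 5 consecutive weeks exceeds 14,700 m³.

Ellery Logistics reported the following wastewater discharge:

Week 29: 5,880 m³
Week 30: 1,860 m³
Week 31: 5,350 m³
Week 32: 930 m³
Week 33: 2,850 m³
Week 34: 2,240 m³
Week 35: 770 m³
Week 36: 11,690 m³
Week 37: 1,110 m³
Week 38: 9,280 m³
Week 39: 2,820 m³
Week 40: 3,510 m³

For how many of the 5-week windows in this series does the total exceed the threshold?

Week 29–Week 33: 5,880 m³ + 1,860 m³ + 5,350 m³ + 930 m³ + 2,850 m³ = 16,870 m³ (over)
Week 30–Week 34: 1,860 m³ + 5,350 m³ + 930 m³ + 2,850 m³ + 2,240 m³ = 13,230 m³ (under)
Week 31–Week 35: 5,350 m³ + 930 m³ + 2,850 m³ + 2,240 m³ + 770 m³ = 12,140 m³ (under)
Week 32–Week 36: 930 m³ + 2,850 m³ + 2,240 m³ + 770 m³ + 11,690 m³ = 18,480 m³ (over)
Week 33–Week 37: 2,850 m³ + 2,240 m³ + 770 m³ + 11,690 m³ + 1,110 m³ = 18,660 m³ (over)
Week 34–Week 38: 2,240 m³ + 770 m³ + 11,690 m³ + 1,110 m³ + 9,280 m³ = 25,090 m³ (over)
Week 35–Week 39: 770 m³ + 11,690 m³ + 1,110 m³ + 9,280 m³ + 2,820 m³ = 25,670 m³ (over)
Week 36–Week 40: 11,690 m³ + 1,110 m³ + 9,280 m³ + 2,820 m³ + 3,510 m³ = 28,410 m³ (over)
6 windows exceed the threshold.

6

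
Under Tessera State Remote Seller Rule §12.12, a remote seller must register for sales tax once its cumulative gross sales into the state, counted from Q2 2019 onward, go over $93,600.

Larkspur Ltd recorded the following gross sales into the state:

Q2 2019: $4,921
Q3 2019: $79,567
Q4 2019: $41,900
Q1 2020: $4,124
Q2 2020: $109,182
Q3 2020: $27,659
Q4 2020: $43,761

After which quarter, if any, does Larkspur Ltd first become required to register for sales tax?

Through Q2 2019: $4,921
Through Q3 2019: $84,488
Through Q4 2019: $126,388 ← exceeds threshold

Q4 2019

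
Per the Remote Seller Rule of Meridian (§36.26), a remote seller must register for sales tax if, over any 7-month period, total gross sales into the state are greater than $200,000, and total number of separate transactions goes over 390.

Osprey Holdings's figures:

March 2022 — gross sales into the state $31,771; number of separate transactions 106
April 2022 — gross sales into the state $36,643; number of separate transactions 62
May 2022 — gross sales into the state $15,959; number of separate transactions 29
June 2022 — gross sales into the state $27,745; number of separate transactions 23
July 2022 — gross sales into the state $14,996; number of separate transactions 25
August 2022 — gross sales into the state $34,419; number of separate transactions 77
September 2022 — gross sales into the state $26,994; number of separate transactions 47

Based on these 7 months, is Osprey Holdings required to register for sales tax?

Total gross sales into the state: $31,771 + $36,643 + $15,959 + $27,745 + $14,996 + $34,419 + $26,994 = $188,527 (≤ $200,000).
Total number of separate transactions: 106 + 62 + 29 + 23 + 25 + 77 + 47 = 369 (≤ 390).
The test is 'and': the rule requires both, and at least one is not exceeded.

No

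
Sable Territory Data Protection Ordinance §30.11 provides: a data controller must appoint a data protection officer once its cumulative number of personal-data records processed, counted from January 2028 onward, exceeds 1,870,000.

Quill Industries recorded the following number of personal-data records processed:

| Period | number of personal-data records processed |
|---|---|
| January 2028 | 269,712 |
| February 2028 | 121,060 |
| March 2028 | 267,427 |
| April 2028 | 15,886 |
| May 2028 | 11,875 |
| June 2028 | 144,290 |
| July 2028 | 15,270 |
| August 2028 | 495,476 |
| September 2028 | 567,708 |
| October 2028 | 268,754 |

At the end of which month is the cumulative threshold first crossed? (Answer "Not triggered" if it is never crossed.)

September 2028

Through January 2028: 269,712
Through February 2028: 390,772
Through March 2028: 658,199
Through April 2028: 674,085
Through May 2028: 685,960
Through June 2028: 830,250
Through July 2028: 845,520
Through August 2028: 1,340,996
Through September 2028: 1,908,704 ← exceeds threshold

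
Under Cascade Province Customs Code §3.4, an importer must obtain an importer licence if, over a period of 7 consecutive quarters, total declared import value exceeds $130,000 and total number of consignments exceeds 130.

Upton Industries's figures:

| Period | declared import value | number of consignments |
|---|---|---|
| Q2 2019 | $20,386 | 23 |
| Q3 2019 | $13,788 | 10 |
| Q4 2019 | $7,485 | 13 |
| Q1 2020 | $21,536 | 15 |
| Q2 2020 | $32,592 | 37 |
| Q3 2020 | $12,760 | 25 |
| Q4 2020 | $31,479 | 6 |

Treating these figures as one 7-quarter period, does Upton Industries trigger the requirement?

No

Total declared import value: $20,386 + $13,788 + $7,485 + $21,536 + $32,592 + $12,760 + $31,479 = $140,026 (> $130,000).
Total number of consignments: 23 + 10 + 13 + 15 + 37 + 25 + 6 = 129 (≤ 130).
The test is 'and': the rule requires both, and at least one is not exceeded.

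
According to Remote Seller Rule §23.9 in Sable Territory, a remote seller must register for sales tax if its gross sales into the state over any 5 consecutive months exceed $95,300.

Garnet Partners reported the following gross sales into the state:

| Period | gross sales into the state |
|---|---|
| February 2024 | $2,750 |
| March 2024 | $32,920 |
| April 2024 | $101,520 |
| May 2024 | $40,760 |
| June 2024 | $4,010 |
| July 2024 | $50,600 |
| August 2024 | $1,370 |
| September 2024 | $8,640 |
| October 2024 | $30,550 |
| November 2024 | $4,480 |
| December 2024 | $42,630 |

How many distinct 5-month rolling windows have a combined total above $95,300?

5

February 2024–June 2024: $2,750 + $32,920 + $101,520 + $40,760 + $4,010 = $181,960 (over)
March 2024–July 2024: $32,920 + $101,520 + $40,760 + $4,010 + $50,600 = $229,810 (over)
April 2024–August 2024: $101,520 + $40,760 + $4,010 + $50,600 + $1,370 = $198,260 (over)
May 2024–September 2024: $40,760 + $4,010 + $50,600 + $1,370 + $8,640 = $105,380 (over)
June 2024–October 2024: $4,010 + $50,600 + $1,370 + $8,640 + $30,550 = $95,170 (under)
July 2024–November 2024: $50,600 + $1,370 + $8,640 + $30,550 + $4,480 = $95,640 (over)
August 2024–December 2024: $1,370 + $8,640 + $30,550 + $4,480 + $42,630 = $87,670 (under)
5 windows exceed the threshold.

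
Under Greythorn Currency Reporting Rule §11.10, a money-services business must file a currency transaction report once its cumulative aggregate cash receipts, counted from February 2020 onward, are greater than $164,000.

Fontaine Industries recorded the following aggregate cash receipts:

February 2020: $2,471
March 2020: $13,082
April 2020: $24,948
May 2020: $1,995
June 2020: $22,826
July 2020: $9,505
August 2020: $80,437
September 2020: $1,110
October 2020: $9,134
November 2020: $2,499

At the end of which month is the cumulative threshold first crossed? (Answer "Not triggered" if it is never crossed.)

October 2020

Through February 2020: $2,471
Through March 2020: $15,553
Through April 2020: $40,501
Through May 2020: $42,496
Through June 2020: $65,322
Through July 2020: $74,827
Through August 2020: $155,264
Through September 2020: $156,374
Through October 2020: $165,508 ← exceeds threshold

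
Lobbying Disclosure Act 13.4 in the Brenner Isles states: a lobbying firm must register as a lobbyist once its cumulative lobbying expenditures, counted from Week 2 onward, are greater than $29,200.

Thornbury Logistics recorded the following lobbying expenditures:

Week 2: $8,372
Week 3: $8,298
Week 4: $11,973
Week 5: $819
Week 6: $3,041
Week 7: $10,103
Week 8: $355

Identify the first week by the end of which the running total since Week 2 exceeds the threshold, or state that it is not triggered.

Week 5

Through Week 2: $8,372
Through Week 3: $16,670
Through Week 4: $28,643
Through Week 5: $29,462 ← exceeds threshold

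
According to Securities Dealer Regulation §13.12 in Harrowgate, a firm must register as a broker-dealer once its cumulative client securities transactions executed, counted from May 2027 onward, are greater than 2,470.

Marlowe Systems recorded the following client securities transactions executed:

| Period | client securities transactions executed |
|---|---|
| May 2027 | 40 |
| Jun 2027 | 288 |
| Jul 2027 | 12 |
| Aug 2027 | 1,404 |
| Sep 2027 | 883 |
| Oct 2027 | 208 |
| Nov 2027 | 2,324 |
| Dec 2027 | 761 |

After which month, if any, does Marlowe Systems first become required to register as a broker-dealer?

Sep 2027

Through May 2027: 40
Through Jun 2027: 328
Through Jul 2027: 340
Through Aug 2027: 1,744
Through Sep 2027: 2,627 ← exceeds threshold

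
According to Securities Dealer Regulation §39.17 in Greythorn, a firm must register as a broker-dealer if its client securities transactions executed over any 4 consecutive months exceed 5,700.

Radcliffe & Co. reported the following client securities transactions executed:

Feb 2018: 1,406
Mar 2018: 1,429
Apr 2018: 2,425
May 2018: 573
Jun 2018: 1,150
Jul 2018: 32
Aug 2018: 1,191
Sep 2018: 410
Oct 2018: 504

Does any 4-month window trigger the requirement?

Feb 2018–May 2018: 1,406 + 1,429 + 2,425 + 573 = 5,833 (over)
Mar 2018–Jun 2018: 1,429 + 2,425 + 573 + 1,150 = 5,577 (under)
Apr 2018–Jul 2018: 2,425 + 573 + 1,150 + 32 = 4,180 (under)
May 2018–Aug 2018: 573 + 1,150 + 32 + 1,191 = 2,946 (under)
Jun 2018–Sep 2018: 1,150 + 32 + 1,191 + 410 = 2,783 (under)
Jul 2018–Oct 2018: 32 + 1,191 + 410 + 504 = 2,137 (under)
At least one window exceeds 5,700.

Yes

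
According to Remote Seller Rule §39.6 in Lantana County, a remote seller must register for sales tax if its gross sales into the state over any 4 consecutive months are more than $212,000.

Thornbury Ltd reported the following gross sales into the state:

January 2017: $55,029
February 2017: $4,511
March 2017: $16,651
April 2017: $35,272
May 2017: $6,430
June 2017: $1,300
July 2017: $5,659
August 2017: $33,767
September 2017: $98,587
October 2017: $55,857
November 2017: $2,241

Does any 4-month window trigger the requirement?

January 2017–April 2017: $55,029 + $4,511 + $16,651 + $35,272 = $111,463 (under)
February 2017–May 2017: $4,511 + $16,651 + $35,272 + $6,430 = $62,864 (under)
March 2017–June 2017: $16,651 + $35,272 + $6,430 + $1,300 = $59,653 (under)
April 2017–July 2017: $35,272 + $6,430 + $1,300 + $5,659 = $48,661 (under)
May 2017–August 2017: $6,430 + $1,300 + $5,659 + $33,767 = $47,156 (under)
June 2017–September 2017: $1,300 + $5,659 + $33,767 + $98,587 = $139,313 (under)
July 2017–October 2017: $5,659 + $33,767 + $98,587 + $55,857 = $193,870 (under)
August 2017–November 2017: $33,767 + $98,587 + $55,857 + $2,241 = $190,452 (under)
No window exceeds $212,000.

No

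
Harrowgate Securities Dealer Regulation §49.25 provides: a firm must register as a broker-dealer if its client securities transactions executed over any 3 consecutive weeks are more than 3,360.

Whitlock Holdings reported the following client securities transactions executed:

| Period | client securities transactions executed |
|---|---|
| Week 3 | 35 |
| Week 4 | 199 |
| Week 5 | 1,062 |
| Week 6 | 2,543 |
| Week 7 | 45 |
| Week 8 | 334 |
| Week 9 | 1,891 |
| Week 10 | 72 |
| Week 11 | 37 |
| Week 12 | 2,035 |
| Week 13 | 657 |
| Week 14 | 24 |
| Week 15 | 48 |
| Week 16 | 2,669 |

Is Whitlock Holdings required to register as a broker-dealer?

Week 3–Week 5: 35 + 199 + 1,062 = 1,296 (under)
Week 4–Week 6: 199 + 1,062 + 2,543 = 3,804 (over)
Week 5–Week 7: 1,062 + 2,543 + 45 = 3,650 (over)
Week 6–Week 8: 2,543 + 45 + 334 = 2,922 (under)
Week 7–Week 9: 45 + 334 + 1,891 = 2,270 (under)
Week 8–Week 10: 334 + 1,891 + 72 = 2,297 (under)
Week 9–Week 11: 1,891 + 72 + 37 = 2,000 (under)
Week 10–Week 12: 72 + 37 + 2,035 = 2,144 (under)
Week 11–Week 13: 37 + 2,035 + 657 = 2,729 (under)
Week 12–Week 14: 2,035 + 657 + 24 = 2,716 (under)
Week 13–Week 15: 657 + 24 + 48 = 729 (under)
Week 14–Week 16: 24 + 48 + 2,669 = 2,741 (under)
At least one window exceeds 3,360.

Yes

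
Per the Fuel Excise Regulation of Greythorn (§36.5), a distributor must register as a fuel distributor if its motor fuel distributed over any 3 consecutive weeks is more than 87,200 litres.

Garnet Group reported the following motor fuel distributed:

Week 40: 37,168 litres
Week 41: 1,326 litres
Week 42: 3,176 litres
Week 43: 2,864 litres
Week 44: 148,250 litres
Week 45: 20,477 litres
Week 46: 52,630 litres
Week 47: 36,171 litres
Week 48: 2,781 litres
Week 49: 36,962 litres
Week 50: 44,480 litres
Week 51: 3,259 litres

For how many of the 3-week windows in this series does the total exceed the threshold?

Week 40–Week 42: 37,168 litres + 1,326 litres + 3,176 litres = 41,670 litres (under)
Week 41–Week 43: 1,326 litres + 3,176 litres + 2,864 litres = 7,366 litres (under)
Week 42–Week 44: 3,176 litres + 2,864 litres + 148,250 litres = 154,290 litres (over)
Week 43–Week 45: 2,864 litres + 148,250 litres + 20,477 litres = 171,591 litres (over)
Week 44–Week 46: 148,250 litres + 20,477 litres + 52,630 litres = 221,357 litres (over)
Week 45–Week 47: 20,477 litres + 52,630 litres + 36,171 litres = 109,278 litres (over)
Week 46–Week 48: 52,630 litres + 36,171 litres + 2,781 litres = 91,582 litres (over)
Week 47–Week 49: 36,171 litres + 2,781 litres + 36,962 litres = 75,914 litres (under)
Week 48–Week 50: 2,781 litres + 36,962 litres + 44,480 litres = 84,223 litres (under)
Week 49–Week 51: 36,962 litres + 44,480 litres + 3,259 litres = 84,701 litres (under)
5 windows exceed the threshold.

5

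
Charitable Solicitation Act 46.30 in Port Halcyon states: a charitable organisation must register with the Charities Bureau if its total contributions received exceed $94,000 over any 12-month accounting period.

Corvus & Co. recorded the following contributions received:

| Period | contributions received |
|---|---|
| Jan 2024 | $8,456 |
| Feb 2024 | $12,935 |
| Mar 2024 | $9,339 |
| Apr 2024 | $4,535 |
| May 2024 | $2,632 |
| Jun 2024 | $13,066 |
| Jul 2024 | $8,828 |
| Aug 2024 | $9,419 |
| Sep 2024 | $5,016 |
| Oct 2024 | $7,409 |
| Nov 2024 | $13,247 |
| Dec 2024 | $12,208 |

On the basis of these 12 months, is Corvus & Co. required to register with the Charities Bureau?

Yes

Total contributions received: $8,456 + $12,935 + $9,339 + $4,535 + $2,632 + $13,066 + $8,828 + $9,419 + $5,016 + $7,409 + $13,247 + $12,208 = $107,090.
$107,090 > $94,000, so the threshold is exceeded.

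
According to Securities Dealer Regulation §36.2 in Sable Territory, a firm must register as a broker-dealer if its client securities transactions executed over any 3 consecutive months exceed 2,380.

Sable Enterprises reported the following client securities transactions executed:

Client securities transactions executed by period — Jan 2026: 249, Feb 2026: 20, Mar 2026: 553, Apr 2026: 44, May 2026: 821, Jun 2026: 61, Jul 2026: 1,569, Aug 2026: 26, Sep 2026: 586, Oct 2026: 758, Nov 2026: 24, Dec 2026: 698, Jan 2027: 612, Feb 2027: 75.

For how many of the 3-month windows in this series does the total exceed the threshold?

Jan 2026–Mar 2026: 249 + 20 + 553 = 822 (under)
Feb 2026–Apr 2026: 20 + 553 + 44 = 617 (under)
Mar 2026–May 2026: 553 + 44 + 821 = 1,418 (under)
Apr 2026–Jun 2026: 44 + 821 + 61 = 926 (under)
May 2026–Jul 2026: 821 + 61 + 1,569 = 2,451 (over)
Jun 2026–Aug 2026: 61 + 1,569 + 26 = 1,656 (under)
Jul 2026–Sep 2026: 1,569 + 26 + 586 = 2,181 (under)
Aug 2026–Oct 2026: 26 + 586 + 758 = 1,370 (under)
Sep 2026–Nov 2026: 586 + 758 + 24 = 1,368 (under)
Oct 2026–Dec 2026: 758 + 24 + 698 = 1,480 (under)
Nov 2026–Jan 2027: 24 + 698 + 612 = 1,334 (under)
Dec 2026–Feb 2027: 698 + 612 + 75 = 1,385 (under)
1 window exceeds the threshold.

1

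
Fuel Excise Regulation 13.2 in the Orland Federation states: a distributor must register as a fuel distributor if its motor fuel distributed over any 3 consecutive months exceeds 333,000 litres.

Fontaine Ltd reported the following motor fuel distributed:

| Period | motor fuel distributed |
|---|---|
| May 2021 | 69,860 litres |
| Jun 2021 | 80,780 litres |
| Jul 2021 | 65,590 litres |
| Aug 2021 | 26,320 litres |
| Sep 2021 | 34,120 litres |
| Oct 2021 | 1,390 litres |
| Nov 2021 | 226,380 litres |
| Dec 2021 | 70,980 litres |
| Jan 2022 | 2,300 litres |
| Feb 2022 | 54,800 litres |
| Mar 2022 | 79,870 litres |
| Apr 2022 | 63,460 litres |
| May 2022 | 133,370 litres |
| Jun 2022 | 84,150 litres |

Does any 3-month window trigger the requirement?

May 2021–Jul 2021: 69,860 litres + 80,780 litres + 65,590 litres = 216,230 litres (under)
Jun 2021–Aug 2021: 80,780 litres + 65,590 litres + 26,320 litres = 172,690 litres (under)
Jul 2021–Sep 2021: 65,590 litres + 26,320 litres + 34,120 litres = 126,030 litres (under)
Aug 2021–Oct 2021: 26,320 litres + 34,120 litres + 1,390 litres = 61,830 litres (under)
Sep 2021–Nov 2021: 34,120 litres + 1,390 litres + 226,380 litres = 261,890 litres (under)
Oct 2021–Dec 2021: 1,390 litres + 226,380 litres + 70,980 litres = 298,750 litres (under)
Nov 2021–Jan 2022: 226,380 litres + 70,980 litres + 2,300 litres = 299,660 litres (under)
Dec 2021–Feb 2022: 70,980 litres + 2,300 litres + 54,800 litres = 128,080 litres (under)
Jan 2022–Mar 2022: 2,300 litres + 54,800 litres + 79,870 litres = 136,970 litres (under)
Feb 2022–Apr 2022: 54,800 litres + 79,870 litres + 63,460 litres = 198,130 litres (under)
Mar 2022–May 2022: 79,870 litres + 63,460 litres + 133,370 litres = 276,700 litres (under)
Apr 2022–Jun 2022: 63,460 litres + 133,370 litres + 84,150 litres = 280,980 litres (under)
No window exceeds 333,000 litres.

No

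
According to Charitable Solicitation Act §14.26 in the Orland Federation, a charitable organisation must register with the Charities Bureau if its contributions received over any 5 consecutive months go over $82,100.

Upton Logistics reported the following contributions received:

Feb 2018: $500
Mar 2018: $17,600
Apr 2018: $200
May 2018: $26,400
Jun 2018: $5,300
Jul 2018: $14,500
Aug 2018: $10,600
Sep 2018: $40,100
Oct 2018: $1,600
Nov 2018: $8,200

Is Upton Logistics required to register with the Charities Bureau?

Yes

Feb 2018–Jun 2018: $500 + $17,600 + $200 + $26,400 + $5,300 = $50,000 (under)
Mar 2018–Jul 2018: $17,600 + $200 + $26,400 + $5,300 + $14,500 = $64,000 (under)
Apr 2018–Aug 2018: $200 + $26,400 + $5,300 + $14,500 + $10,600 = $57,000 (under)
May 2018–Sep 2018: $26,400 + $5,300 + $14,500 + $10,600 + $40,100 = $96,900 (over)
Jun 2018–Oct 2018: $5,300 + $14,500 + $10,600 + $40,100 + $1,600 = $72,100 (under)
Jul 2018–Nov 2018: $14,500 + $10,600 + $40,100 + $1,600 + $8,200 = $75,000 (under)
At least one window exceeds $82,100.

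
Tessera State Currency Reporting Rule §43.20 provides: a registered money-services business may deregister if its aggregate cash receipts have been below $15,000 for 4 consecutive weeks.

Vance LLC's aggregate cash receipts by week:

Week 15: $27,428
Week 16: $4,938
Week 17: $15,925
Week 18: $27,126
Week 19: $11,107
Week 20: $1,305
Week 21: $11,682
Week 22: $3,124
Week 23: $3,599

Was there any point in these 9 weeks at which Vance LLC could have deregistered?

Weeks below $15,000: Week 16, Week 19, Week 20, Week 21, Week 22, Week 23.
Longest run of consecutive weeks below the threshold: 5.
5 ≥ 4, so Vance LLC became eligible.

Yes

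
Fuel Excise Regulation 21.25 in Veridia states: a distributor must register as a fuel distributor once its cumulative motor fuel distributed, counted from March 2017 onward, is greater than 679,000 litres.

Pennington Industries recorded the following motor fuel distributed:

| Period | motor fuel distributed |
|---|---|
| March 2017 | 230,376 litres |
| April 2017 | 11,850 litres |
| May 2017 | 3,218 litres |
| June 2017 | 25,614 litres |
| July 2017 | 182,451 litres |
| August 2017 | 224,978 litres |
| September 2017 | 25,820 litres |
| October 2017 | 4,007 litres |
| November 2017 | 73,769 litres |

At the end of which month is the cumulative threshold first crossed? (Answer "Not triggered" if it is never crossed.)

Through March 2017: 230,376 litres
Through April 2017: 242,226 litres
Through May 2017: 245,444 litres
Through June 2017: 271,058 litres
Through July 2017: 453,509 litres
Through August 2017: 678,487 litres
Through September 2017: 704,307 litres ← exceeds threshold

September 2017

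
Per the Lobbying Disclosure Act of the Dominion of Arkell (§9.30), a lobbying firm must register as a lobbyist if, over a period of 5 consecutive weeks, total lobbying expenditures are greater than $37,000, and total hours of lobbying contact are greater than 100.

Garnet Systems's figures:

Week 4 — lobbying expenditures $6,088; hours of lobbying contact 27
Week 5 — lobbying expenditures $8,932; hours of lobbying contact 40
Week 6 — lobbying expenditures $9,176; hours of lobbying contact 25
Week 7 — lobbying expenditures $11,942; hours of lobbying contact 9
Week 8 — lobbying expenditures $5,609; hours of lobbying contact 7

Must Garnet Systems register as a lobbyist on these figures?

Total lobbying expenditures: $6,088 + $8,932 + $9,176 + $11,942 + $5,609 = $41,747 (> $37,000).
Total hours of lobbying contact: 27 + 40 + 25 + 9 + 7 = 108 (> 100).
The test is 'and': both thresholds are exceeded.

Yes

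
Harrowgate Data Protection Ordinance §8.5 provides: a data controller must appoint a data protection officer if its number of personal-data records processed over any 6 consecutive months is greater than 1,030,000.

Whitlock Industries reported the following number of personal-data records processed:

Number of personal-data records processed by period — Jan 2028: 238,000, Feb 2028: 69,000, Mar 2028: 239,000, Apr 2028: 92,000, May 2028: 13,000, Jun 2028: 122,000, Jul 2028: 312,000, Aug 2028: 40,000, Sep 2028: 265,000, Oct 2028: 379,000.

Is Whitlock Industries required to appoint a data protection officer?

Yes

Jan 2028–Jun 2028: 238,000 + 69,000 + 239,000 + 92,000 + 13,000 + 122,000 = 773,000 (under)
Feb 2028–Jul 2028: 69,000 + 239,000 + 92,000 + 13,000 + 122,000 + 312,000 = 847,000 (under)
Mar 2028–Aug 2028: 239,000 + 92,000 + 13,000 + 122,000 + 312,000 + 40,000 = 818,000 (under)
Apr 2028–Sep 2028: 92,000 + 13,000 + 122,000 + 312,000 + 40,000 + 265,000 = 844,000 (under)
May 2028–Oct 2028: 13,000 + 122,000 + 312,000 + 40,000 + 265,000 + 379,000 = 1,131,000 (over)
At least one window exceeds 1,030,000.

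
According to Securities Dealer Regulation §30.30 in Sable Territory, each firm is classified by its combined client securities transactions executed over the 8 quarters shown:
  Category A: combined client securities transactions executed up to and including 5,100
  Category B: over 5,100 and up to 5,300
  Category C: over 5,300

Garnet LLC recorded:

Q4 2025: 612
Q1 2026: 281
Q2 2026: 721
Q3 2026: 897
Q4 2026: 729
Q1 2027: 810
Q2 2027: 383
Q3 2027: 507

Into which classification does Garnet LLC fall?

Category A

Combined client securities transactions executed: 612 + 281 + 721 + 897 + 729 + 810 + 383 + 507 = 4,940.
4,940 ≤ 5,100, so Category A applies.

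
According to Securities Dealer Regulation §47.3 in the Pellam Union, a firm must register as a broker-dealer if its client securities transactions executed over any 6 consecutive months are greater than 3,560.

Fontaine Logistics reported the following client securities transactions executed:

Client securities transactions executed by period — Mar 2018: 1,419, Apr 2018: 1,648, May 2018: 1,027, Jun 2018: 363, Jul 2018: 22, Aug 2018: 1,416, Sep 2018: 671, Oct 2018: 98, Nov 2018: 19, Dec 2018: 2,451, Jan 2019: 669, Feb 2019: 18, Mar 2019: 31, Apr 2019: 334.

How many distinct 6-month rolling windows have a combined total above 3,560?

6

Mar 2018–Aug 2018: 1,419 + 1,648 + 1,027 + 363 + 22 + 1,416 = 5,895 (over)
Apr 2018–Sep 2018: 1,648 + 1,027 + 363 + 22 + 1,416 + 671 = 5,147 (over)
May 2018–Oct 2018: 1,027 + 363 + 22 + 1,416 + 671 + 98 = 3,597 (over)
Jun 2018–Nov 2018: 363 + 22 + 1,416 + 671 + 98 + 19 = 2,589 (under)
Jul 2018–Dec 2018: 22 + 1,416 + 671 + 98 + 19 + 2,451 = 4,677 (over)
Aug 2018–Jan 2019: 1,416 + 671 + 98 + 19 + 2,451 + 669 = 5,324 (over)
Sep 2018–Feb 2019: 671 + 98 + 19 + 2,451 + 669 + 18 = 3,926 (over)
Oct 2018–Mar 2019: 98 + 19 + 2,451 + 669 + 18 + 31 = 3,286 (under)
Nov 2018–Apr 2019: 19 + 2,451 + 669 + 18 + 31 + 334 = 3,522 (under)
6 windows exceed the threshold.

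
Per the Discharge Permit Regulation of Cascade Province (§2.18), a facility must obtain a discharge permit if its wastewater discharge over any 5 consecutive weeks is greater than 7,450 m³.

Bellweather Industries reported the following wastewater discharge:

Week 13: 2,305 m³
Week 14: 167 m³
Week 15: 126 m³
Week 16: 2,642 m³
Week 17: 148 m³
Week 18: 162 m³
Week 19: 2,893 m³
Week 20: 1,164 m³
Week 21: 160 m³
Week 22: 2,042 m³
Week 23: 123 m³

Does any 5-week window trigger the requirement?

Week 13–Week 17: 2,305 m³ + 167 m³ + 126 m³ + 2,642 m³ + 148 m³ = 5,388 m³ (under)
Week 14–Week 18: 167 m³ + 126 m³ + 2,642 m³ + 148 m³ + 162 m³ = 3,245 m³ (under)
Week 15–Week 19: 126 m³ + 2,642 m³ + 148 m³ + 162 m³ + 2,893 m³ = 5,971 m³ (under)
Week 16–Week 20: 2,642 m³ + 148 m³ + 162 m³ + 2,893 m³ + 1,164 m³ = 7,009 m³ (under)
Week 17–Week 21: 148 m³ + 162 m³ + 2,893 m³ + 1,164 m³ + 160 m³ = 4,527 m³ (under)
Week 18–Week 22: 162 m³ + 2,893 m³ + 1,164 m³ + 160 m³ + 2,042 m³ = 6,421 m³ (under)
Week 19–Week 23: 2,893 m³ + 1,164 m³ + 160 m³ + 2,042 m³ + 123 m³ = 6,382 m³ (under)
No window exceeds 7,450 m³.

No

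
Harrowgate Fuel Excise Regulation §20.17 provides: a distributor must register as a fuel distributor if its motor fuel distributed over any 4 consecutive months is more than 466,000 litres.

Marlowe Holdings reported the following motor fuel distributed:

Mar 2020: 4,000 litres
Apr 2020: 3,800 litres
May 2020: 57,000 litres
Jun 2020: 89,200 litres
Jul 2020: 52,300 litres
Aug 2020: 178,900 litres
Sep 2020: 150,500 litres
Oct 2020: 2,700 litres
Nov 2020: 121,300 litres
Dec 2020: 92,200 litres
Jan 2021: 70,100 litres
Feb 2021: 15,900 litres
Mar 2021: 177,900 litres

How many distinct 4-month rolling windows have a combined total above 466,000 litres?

Mar 2020–Jun 2020: 4,000 litres + 3,800 litres + 57,000 litres + 89,200 litres = 154,000 litres (under)
Apr 2020–Jul 2020: 3,800 litres + 57,000 litres + 89,200 litres + 52,300 litres = 202,300 litres (under)
May 2020–Aug 2020: 57,000 litres + 89,200 litres + 52,300 litres + 178,900 litres = 377,400 litres (under)
Jun 2020–Sep 2020: 89,200 litres + 52,300 litres + 178,900 litres + 150,500 litres = 470,900 litres (over)
Jul 2020–Oct 2020: 52,300 litres + 178,900 litres + 150,500 litres + 2,700 litres = 384,400 litres (under)
Aug 2020–Nov 2020: 178,900 litres + 150,500 litres + 2,700 litres + 121,300 litres = 453,400 litres (under)
Sep 2020–Dec 2020: 150,500 litres + 2,700 litres + 121,300 litres + 92,200 litres = 366,700 litres (under)
Oct 2020–Jan 2021: 2,700 litres + 121,300 litres + 92,200 litres + 70,100 litres = 286,300 litres (under)
Nov 2020–Feb 2021: 121,300 litres + 92,200 litres + 70,100 litres + 15,900 litres = 299,500 litres (under)
Dec 2020–Mar 2021: 92,200 litres + 70,100 litres + 15,900 litres + 177,900 litres = 356,100 litres (under)
1 window exceeds the threshold.

1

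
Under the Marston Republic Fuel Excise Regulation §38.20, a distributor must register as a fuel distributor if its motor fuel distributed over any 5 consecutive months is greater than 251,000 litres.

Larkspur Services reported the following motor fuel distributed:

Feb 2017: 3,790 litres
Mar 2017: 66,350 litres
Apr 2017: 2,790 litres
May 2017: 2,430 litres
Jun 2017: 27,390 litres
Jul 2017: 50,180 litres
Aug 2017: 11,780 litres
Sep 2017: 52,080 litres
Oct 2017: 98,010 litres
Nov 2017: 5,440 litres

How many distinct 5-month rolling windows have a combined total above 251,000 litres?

0

Feb 2017–Jun 2017: 3,790 litres + 66,350 litres + 2,790 litres + 2,430 litres + 27,390 litres = 102,750 litres (under)
Mar 2017–Jul 2017: 66,350 litres + 2,790 litres + 2,430 litres + 27,390 litres + 50,180 litres = 149,140 litres (under)
Apr 2017–Aug 2017: 2,790 litres + 2,430 litres + 27,390 litres + 50,180 litres + 11,780 litres = 94,570 litres (under)
May 2017–Sep 2017: 2,430 litres + 27,390 litres + 50,180 litres + 11,780 litres + 52,080 litres = 143,860 litres (under)
Jun 2017–Oct 2017: 27,390 litres + 50,180 litres + 11,780 litres + 52,080 litres + 98,010 litres = 239,440 litres (under)
Jul 2017–Nov 2017: 50,180 litres + 11,780 litres + 52,080 litres + 98,010 litres + 5,440 litres = 217,490 litres (under)
0 windows exceed the threshold.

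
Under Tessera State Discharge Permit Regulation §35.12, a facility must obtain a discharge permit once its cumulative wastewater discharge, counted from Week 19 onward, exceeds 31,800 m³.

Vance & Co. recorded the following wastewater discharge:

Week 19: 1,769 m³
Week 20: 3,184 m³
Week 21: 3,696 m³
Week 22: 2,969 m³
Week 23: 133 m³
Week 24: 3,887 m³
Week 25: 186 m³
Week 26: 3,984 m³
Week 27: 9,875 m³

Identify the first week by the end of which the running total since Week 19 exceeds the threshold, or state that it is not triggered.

Not triggered

Through Week 19: 1,769 m³
Through Week 20: 4,953 m³
Through Week 21: 8,649 m³
Through Week 22: 11,618 m³
Through Week 23: 11,751 m³
Through Week 24: 15,638 m³
Through Week 25: 15,824 m³
Through Week 26: 19,808 m³
Through Week 27: 29,683 m³
Final cumulative total 29,683 m³ ≤ 31,800 m³; the threshold is never exceeded.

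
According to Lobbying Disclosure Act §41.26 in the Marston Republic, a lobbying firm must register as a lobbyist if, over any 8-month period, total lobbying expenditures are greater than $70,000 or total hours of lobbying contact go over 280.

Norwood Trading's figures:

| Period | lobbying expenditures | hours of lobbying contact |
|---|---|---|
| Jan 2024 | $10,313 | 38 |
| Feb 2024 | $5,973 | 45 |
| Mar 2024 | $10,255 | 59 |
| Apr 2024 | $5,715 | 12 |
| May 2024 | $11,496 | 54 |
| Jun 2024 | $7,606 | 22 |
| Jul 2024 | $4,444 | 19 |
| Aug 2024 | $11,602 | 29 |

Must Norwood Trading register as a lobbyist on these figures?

Total lobbying expenditures: $10,313 + $5,973 + $10,255 + $5,715 + $11,496 + $7,606 + $4,444 + $11,602 = $67,404 (≤ $70,000).
Total hours of lobbying contact: 38 + 45 + 59 + 12 + 54 + 22 + 19 + 29 = 278 (≤ 280).
The test is 'or': neither threshold is exceeded.

No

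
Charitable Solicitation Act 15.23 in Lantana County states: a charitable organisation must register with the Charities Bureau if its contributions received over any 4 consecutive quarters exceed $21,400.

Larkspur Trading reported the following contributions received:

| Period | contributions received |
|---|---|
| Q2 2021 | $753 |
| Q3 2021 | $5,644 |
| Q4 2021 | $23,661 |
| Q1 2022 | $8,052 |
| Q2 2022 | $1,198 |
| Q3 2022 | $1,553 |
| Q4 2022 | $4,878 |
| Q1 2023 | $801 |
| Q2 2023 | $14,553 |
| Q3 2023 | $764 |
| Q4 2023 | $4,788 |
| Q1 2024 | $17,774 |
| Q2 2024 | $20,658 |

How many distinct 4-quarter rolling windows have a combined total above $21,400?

6

Q2 2021–Q1 2022: $753 + $5,644 + $23,661 + $8,052 = $38,110 (over)
Q3 2021–Q2 2022: $5,644 + $23,661 + $8,052 + $1,198 = $38,555 (over)
Q4 2021–Q3 2022: $23,661 + $8,052 + $1,198 + $1,553 = $34,464 (over)
Q1 2022–Q4 2022: $8,052 + $1,198 + $1,553 + $4,878 = $15,681 (under)
Q2 2022–Q1 2023: $1,198 + $1,553 + $4,878 + $801 = $8,430 (under)
Q3 2022–Q2 2023: $1,553 + $4,878 + $801 + $14,553 = $21,785 (over)
Q4 2022–Q3 2023: $4,878 + $801 + $14,553 + $764 = $20,996 (under)
Q1 2023–Q4 2023: $801 + $14,553 + $764 + $4,788 = $20,906 (under)
Q2 2023–Q1 2024: $14,553 + $764 + $4,788 + $17,774 = $37,879 (over)
Q3 2023–Q2 2024: $764 + $4,788 + $17,774 + $20,658 = $43,984 (over)
6 windows exceed the threshold.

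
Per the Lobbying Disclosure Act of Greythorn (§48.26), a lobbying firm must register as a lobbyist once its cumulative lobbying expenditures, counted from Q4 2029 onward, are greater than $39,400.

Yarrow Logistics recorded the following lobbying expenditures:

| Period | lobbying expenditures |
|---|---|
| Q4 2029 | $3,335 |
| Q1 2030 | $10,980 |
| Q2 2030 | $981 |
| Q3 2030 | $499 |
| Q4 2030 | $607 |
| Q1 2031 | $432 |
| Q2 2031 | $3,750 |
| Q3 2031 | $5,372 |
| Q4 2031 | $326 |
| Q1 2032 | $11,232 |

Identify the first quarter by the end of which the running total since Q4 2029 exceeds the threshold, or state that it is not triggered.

Through Q4 2029: $3,335
Through Q1 2030: $14,315
Through Q2 2030: $15,296
Through Q3 2030: $15,795
Through Q4 2030: $16,402
Through Q1 2031: $16,834
Through Q2 2031: $20,584
Through Q3 2031: $25,956
Through Q4 2031: $26,282
Through Q1 2032: $37,514
Final cumulative total $37,514 ≤ $39,400; the threshold is never exceeded.

Not triggered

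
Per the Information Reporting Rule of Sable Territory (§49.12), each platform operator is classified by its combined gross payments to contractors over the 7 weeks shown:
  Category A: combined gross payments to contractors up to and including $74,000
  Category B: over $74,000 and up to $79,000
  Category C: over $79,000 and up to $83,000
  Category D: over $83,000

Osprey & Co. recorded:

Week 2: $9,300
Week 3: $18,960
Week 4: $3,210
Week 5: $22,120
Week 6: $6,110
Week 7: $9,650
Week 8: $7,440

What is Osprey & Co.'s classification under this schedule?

Category B

Combined gross payments to contractors: $9,300 + $18,960 + $3,210 + $22,120 + $6,110 + $9,650 + $7,440 = $76,790.
$74,000 < $76,790 ≤ $79,000, so Category B applies.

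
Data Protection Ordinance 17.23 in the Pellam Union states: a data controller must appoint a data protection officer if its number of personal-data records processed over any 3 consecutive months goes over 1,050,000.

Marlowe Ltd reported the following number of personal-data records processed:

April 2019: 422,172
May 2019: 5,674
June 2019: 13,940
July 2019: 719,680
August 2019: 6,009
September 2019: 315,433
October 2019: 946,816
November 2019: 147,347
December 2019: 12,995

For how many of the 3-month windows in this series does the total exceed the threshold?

April 2019–June 2019: 422,172 + 5,674 + 13,940 = 441,786 (under)
May 2019–July 2019: 5,674 + 13,940 + 719,680 = 739,294 (under)
June 2019–August 2019: 13,940 + 719,680 + 6,009 = 739,629 (under)
July 2019–September 2019: 719,680 + 6,009 + 315,433 = 1,041,122 (under)
August 2019–October 2019: 6,009 + 315,433 + 946,816 = 1,268,258 (over)
September 2019–November 2019: 315,433 + 946,816 + 147,347 = 1,409,596 (over)
October 2019–December 2019: 946,816 + 147,347 + 12,995 = 1,107,158 (over)
3 windows exceed the threshold.

3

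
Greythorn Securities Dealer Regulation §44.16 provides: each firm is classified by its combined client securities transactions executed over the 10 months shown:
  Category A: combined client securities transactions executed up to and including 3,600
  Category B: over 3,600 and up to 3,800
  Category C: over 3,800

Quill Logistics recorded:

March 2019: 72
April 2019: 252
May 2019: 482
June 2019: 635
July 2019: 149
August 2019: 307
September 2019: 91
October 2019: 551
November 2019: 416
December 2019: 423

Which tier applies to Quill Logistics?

Category A

Combined client securities transactions executed: 72 + 252 + 482 + 635 + 149 + 307 + 91 + 551 + 416 + 423 = 3,378.
3,378 ≤ 3,600, so Category A applies.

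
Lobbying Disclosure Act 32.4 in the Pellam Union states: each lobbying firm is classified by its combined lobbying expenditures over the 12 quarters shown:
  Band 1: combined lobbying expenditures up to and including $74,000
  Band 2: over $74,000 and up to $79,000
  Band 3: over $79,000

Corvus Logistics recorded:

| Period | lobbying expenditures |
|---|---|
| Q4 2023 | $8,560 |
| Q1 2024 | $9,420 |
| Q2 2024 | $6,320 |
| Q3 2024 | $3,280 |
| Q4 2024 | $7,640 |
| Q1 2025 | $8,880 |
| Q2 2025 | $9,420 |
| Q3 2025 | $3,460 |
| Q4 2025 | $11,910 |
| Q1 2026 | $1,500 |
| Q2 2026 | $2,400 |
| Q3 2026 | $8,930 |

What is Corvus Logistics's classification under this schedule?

Band 3

Combined lobbying expenditures: $8,560 + $9,420 + $6,320 + $3,280 + $7,640 + $8,880 + $9,420 + $3,460 + $11,910 + $1,500 + $2,400 + $8,930 = $81,720.
$81,720 > $79,000, so Band 3 applies.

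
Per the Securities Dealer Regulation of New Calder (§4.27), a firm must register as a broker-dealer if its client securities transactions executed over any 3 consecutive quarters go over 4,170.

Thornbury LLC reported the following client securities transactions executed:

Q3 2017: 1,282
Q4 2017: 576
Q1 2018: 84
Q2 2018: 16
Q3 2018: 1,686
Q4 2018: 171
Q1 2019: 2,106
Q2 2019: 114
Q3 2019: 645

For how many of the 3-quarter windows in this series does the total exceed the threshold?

Q3 2017–Q1 2018: 1,282 + 576 + 84 = 1,942 (under)
Q4 2017–Q2 2018: 576 + 84 + 16 = 676 (under)
Q1 2018–Q3 2018: 84 + 16 + 1,686 = 1,786 (under)
Q2 2018–Q4 2018: 16 + 1,686 + 171 = 1,873 (under)
Q3 2018–Q1 2019: 1,686 + 171 + 2,106 = 3,963 (under)
Q4 2018–Q2 2019: 171 + 2,106 + 114 = 2,391 (under)
Q1 2019–Q3 2019: 2,106 + 114 + 645 = 2,865 (under)
0 windows exceed the threshold.

0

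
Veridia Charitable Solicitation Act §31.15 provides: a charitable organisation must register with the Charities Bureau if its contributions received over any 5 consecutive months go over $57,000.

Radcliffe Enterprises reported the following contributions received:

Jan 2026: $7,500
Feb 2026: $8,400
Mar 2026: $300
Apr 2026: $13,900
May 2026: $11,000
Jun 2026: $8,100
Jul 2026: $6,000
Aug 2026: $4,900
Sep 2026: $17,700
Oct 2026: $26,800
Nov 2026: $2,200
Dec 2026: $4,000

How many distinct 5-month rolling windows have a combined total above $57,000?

Jan 2026–May 2026: $7,500 + $8,400 + $300 + $13,900 + $11,000 = $41,100 (under)
Feb 2026–Jun 2026: $8,400 + $300 + $13,900 + $11,000 + $8,100 = $41,700 (under)
Mar 2026–Jul 2026: $300 + $13,900 + $11,000 + $8,100 + $6,000 = $39,300 (under)
Apr 2026–Aug 2026: $13,900 + $11,000 + $8,100 + $6,000 + $4,900 = $43,900 (under)
May 2026–Sep 2026: $11,000 + $8,100 + $6,000 + $4,900 + $17,700 = $47,700 (under)
Jun 2026–Oct 2026: $8,100 + $6,000 + $4,900 + $17,700 + $26,800 = $63,500 (over)
Jul 2026–Nov 2026: $6,000 + $4,900 + $17,700 + $26,800 + $2,200 = $57,600 (over)
Aug 2026–Dec 2026: $4,900 + $17,700 + $26,800 + $2,200 + $4,000 = $55,600 (under)
2 windows exceed the threshold.

2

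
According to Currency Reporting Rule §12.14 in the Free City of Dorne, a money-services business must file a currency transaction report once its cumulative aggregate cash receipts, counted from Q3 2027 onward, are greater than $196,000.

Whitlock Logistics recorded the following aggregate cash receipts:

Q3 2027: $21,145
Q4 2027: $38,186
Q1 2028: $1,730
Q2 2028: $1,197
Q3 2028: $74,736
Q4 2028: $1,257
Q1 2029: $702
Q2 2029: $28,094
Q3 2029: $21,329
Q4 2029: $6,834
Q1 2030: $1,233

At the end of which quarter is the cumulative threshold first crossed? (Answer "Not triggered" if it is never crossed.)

Q1 2030

Through Q3 2027: $21,145
Through Q4 2027: $59,331
Through Q1 2028: $61,061
Through Q2 2028: $62,258
Through Q3 2028: $136,994
Through Q4 2028: $138,251
Through Q1 2029: $138,953
Through Q2 2029: $167,047
Through Q3 2029: $188,376
Through Q4 2029: $195,210
Through Q1 2030: $196,443 ← exceeds threshold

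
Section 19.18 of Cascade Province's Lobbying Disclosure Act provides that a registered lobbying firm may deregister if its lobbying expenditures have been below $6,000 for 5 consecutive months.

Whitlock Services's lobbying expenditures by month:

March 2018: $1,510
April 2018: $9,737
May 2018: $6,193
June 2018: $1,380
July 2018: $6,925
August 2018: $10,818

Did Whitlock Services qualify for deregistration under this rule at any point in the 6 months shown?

No

Months below $6,000: March 2018, June 2018.
Longest run of consecutive months below the threshold: 1.
1 < 5, so Whitlock Services never became eligible.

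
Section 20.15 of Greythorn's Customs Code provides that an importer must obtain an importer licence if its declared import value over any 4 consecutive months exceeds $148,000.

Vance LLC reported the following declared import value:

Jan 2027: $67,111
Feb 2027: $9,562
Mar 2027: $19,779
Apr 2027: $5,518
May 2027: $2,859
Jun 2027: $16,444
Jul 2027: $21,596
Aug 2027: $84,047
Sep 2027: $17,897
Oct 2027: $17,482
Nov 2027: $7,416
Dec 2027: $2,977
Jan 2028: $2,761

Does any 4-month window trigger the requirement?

Jan 2027–Apr 2027: $67,111 + $9,562 + $19,779 + $5,518 = $101,970 (under)
Feb 2027–May 2027: $9,562 + $19,779 + $5,518 + $2,859 = $37,718 (under)
Mar 2027–Jun 2027: $19,779 + $5,518 + $2,859 + $16,444 = $44,600 (under)
Apr 2027–Jul 2027: $5,518 + $2,859 + $16,444 + $21,596 = $46,417 (under)
May 2027–Aug 2027: $2,859 + $16,444 + $21,596 + $84,047 = $124,946 (under)
Jun 2027–Sep 2027: $16,444 + $21,596 + $84,047 + $17,897 = $139,984 (under)
Jul 2027–Oct 2027: $21,596 + $84,047 + $17,897 + $17,482 = $141,022 (under)
Aug 2027–Nov 2027: $84,047 + $17,897 + $17,482 + $7,416 = $126,842 (under)
Sep 2027–Dec 2027: $17,897 + $17,482 + $7,416 + $2,977 = $45,772 (under)
Oct 2027–Jan 2028: $17,482 + $7,416 + $2,977 + $2,761 = $30,636 (under)
No window exceeds $148,000.

No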